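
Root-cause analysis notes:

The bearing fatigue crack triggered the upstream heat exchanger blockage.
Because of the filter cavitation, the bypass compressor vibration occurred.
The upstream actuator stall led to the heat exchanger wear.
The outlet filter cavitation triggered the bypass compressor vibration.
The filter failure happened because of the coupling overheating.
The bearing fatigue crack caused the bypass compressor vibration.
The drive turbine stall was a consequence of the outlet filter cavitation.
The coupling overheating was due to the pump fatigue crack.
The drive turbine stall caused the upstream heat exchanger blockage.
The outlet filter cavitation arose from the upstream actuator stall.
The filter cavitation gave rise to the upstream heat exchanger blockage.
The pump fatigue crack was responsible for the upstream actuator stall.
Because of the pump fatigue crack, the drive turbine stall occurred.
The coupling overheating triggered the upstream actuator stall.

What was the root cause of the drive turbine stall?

the pump fatigue crack

Tracing upstream from the drive turbine stall: the drive turbine stall ← the pump fatigue crack.
The pump fatigue crack has no stated cause, so it is the root.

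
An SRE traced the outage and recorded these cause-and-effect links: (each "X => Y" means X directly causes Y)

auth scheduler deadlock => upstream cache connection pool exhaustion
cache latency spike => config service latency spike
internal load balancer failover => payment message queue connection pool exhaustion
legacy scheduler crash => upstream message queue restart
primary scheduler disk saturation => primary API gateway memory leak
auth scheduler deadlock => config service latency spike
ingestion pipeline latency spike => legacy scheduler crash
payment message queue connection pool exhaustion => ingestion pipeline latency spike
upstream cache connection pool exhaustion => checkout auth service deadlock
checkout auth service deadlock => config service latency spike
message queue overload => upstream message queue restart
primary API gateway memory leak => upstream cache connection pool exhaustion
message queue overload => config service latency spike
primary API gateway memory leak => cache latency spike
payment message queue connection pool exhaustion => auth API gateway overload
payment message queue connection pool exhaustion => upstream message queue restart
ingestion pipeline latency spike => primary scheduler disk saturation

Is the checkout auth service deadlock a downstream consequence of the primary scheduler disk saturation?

Yes

There is a causal chain: the primary scheduler disk saturation → the primary API gateway memory leak → the upstream cache connection pool exhaustion → the checkout auth service deadlock.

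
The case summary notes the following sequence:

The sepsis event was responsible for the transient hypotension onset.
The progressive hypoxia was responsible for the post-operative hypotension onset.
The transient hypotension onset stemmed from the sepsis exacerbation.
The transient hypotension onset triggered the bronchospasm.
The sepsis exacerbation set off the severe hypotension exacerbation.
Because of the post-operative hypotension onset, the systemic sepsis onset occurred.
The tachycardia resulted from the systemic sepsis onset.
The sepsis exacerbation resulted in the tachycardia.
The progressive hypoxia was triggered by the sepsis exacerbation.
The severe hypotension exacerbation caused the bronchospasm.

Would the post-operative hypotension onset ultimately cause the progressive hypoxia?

The post-operative hypotension onset leads to the systemic sepsis onset, the tachycardia; the progressive hypoxia is not among them.

No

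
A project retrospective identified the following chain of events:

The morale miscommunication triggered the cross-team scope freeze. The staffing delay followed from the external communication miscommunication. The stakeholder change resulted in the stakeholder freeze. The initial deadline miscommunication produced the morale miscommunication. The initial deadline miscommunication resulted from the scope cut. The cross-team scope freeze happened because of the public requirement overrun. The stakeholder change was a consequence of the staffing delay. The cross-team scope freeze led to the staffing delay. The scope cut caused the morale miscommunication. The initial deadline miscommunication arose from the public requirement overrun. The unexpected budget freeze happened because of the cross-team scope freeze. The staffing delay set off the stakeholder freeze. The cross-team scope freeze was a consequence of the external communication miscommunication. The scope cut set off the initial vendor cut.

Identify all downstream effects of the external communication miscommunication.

the cross-team scope freeze, the staffing delay, the stakeholder change, the stakeholder freeze, the unexpected budget freeze

Direct effects: the cross-team scope freeze, the staffing delay.
2 steps out: the unexpected budget freeze, the stakeholder change, the stakeholder freeze.
Not reachable from it: the public requirement overrun, the scope cut, the initial deadline miscommunication, the morale miscommunication, the initial vendor cut.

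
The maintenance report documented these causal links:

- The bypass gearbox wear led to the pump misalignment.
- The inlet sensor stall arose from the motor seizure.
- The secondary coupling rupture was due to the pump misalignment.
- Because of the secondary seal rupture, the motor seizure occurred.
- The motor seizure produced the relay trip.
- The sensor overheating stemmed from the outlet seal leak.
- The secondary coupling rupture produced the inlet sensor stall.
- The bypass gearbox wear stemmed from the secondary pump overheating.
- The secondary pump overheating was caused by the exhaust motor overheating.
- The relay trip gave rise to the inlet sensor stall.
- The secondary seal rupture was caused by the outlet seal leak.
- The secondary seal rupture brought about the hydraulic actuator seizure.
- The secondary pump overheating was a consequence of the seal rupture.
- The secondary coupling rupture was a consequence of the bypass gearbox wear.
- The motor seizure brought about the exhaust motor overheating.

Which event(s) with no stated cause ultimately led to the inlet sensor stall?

Tracing upstream from the inlet sensor stall: the inlet sensor stall ← the motor seizure ← the secondary seal rupture ← the outlet seal leak.
A separate upstream branch: the inlet sensor stall ← the secondary coupling rupture ← the bypass gearbox wear ← the secondary pump overheating ← the seal rupture.
Each of those chain origins has no stated cause.

the outlet seal leak, the seal rupture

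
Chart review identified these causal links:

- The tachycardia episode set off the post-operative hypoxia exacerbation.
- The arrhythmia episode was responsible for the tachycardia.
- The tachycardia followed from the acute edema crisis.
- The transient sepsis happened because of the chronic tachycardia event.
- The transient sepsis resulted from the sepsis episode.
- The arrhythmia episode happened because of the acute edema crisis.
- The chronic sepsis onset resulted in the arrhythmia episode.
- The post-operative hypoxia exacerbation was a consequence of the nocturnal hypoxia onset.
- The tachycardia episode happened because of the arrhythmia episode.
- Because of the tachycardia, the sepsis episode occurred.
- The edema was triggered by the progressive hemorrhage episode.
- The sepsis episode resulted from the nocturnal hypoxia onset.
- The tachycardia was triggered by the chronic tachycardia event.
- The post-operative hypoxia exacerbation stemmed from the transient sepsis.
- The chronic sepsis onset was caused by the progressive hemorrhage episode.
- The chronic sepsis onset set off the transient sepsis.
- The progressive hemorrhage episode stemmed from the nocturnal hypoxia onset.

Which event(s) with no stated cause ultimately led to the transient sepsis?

the acute edema crisis, the chronic tachycardia event, the nocturnal hypoxia onset

Tracing upstream from the transient sepsis: the transient sepsis ← the sepsis episode ← the nocturnal hypoxia onset.
A separate upstream branch: the transient sepsis ← the sepsis episode ← the tachycardia ← the acute edema crisis.
A separate upstream branch: the transient sepsis ← the chronic tachycardia event.
Each of those chain origins has no stated cause.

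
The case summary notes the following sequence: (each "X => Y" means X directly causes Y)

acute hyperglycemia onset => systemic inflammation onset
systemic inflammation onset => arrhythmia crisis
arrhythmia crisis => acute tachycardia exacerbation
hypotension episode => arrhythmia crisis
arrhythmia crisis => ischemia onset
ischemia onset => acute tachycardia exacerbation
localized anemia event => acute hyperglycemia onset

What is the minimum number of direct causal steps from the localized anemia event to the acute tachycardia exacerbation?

4

Shortest chain: the localized anemia event → the acute hyperglycemia onset → the systemic inflammation onset → the arrhythmia crisis → the acute tachycardia exacerbation.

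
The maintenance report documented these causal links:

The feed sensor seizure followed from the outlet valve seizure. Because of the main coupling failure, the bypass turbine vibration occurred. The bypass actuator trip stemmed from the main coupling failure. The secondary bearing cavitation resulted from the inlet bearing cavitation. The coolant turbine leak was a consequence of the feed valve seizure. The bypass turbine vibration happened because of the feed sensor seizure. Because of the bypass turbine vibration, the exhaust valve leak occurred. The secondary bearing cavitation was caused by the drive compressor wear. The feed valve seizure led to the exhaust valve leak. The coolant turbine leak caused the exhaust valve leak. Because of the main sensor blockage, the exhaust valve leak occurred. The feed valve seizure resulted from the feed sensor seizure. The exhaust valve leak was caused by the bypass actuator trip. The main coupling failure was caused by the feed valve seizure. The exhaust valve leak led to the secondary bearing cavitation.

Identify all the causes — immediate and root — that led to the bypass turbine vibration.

Immediate causes of the bypass turbine vibration: the feed sensor seizure, the main coupling failure.
Further upstream: the outlet valve seizure, the feed valve seizure.

the feed sensor seizure, the feed valve seizure, the main coupling failure, the outlet valve seizure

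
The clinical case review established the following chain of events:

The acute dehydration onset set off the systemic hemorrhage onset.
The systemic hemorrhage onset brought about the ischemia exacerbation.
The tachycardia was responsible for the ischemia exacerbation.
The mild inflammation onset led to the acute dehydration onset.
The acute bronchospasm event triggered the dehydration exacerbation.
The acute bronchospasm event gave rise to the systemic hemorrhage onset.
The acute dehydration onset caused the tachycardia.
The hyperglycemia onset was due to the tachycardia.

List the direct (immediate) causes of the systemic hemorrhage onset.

Upstream contributors include the mild inflammation onset, but only the acute bronchospasm event, the acute dehydration onset feed directly into the systemic hemorrhage onset.

the acute bronchospasm event, the acute dehydration onset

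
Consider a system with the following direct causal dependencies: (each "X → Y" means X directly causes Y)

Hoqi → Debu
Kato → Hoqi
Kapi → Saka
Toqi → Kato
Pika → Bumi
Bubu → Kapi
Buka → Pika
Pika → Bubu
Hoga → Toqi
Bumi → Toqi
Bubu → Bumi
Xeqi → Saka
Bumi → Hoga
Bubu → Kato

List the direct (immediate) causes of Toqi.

Bumi, Hoga

Upstream contributors include Buka, Pika, Bubu, but only Bumi, Hoga feed directly into Toqi.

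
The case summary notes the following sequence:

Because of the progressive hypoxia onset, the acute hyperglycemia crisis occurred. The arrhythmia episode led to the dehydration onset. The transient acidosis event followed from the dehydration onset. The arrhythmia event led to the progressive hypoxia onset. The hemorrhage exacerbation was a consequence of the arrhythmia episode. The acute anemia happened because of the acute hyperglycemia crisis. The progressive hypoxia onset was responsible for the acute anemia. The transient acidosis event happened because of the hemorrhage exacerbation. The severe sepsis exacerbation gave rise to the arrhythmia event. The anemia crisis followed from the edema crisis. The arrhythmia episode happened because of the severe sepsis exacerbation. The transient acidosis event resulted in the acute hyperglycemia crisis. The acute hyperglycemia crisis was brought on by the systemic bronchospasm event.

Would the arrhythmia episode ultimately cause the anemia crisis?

The arrhythmia episode leads to the hemorrhage exacerbation, the dehydration onset, the transient acidosis event, the acute hyperglycemia crisis, the acute anemia; the anemia crisis is not among them.

No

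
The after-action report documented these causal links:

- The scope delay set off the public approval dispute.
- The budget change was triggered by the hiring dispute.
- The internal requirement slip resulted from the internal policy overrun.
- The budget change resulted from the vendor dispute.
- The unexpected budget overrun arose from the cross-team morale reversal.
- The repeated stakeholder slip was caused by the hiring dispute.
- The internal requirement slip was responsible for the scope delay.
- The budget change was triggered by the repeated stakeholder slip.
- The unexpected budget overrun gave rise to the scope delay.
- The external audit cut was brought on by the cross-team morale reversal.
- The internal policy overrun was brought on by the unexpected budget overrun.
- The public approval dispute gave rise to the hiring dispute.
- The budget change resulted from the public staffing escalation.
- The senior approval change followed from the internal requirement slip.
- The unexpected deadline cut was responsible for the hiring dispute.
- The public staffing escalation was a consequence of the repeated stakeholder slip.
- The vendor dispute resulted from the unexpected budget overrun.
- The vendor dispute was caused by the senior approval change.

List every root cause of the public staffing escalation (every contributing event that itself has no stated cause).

the cross-team morale reversal, the unexpected deadline cut

Tracing upstream from the public staffing escalation: the public staffing escalation ← the repeated stakeholder slip ← the hiring dispute ← the public approval dispute ← the scope delay ← the unexpected budget overrun ← the cross-team morale reversal.
A separate upstream branch: the public staffing escalation ← the repeated stakeholder slip ← the hiring dispute ← the unexpected deadline cut.
Each of those chain origins has no stated cause.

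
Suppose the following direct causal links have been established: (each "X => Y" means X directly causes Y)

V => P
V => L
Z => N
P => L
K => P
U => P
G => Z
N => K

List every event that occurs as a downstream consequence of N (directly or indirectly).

Direct effects: K.
2 steps out: P.
3 steps out: L.
Not reachable from it: U, G, Z, V.

K, L, P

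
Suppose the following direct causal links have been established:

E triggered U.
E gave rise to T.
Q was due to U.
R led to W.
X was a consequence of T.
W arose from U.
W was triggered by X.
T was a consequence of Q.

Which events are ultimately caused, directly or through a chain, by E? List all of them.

Direct effects: U, T.
2 steps out: Q, X, W.
Not reachable from it: R.

Q, T, U, W, X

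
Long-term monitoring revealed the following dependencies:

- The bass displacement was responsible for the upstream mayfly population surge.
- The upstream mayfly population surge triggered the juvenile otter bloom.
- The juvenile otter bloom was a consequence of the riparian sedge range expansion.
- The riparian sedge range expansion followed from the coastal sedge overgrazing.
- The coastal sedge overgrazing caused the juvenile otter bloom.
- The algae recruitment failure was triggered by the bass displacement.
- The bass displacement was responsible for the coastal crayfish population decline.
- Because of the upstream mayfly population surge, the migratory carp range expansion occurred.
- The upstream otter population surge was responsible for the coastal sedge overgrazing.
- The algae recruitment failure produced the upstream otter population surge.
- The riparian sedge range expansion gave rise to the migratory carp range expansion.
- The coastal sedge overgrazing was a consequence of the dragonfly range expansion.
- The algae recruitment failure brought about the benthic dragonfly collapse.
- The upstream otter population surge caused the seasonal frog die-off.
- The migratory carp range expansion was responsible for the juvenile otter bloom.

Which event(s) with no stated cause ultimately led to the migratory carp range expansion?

Tracing upstream from the migratory carp range expansion: the migratory carp range expansion ← the upstream mayfly population surge ← the bass displacement.
A separate upstream branch: the migratory carp range expansion ← the riparian sedge range expansion ← the coastal sedge overgrazing ← the dragonfly range expansion.
Each of those chain origins has no stated cause.

the bass displacement, the dragonfly range expansion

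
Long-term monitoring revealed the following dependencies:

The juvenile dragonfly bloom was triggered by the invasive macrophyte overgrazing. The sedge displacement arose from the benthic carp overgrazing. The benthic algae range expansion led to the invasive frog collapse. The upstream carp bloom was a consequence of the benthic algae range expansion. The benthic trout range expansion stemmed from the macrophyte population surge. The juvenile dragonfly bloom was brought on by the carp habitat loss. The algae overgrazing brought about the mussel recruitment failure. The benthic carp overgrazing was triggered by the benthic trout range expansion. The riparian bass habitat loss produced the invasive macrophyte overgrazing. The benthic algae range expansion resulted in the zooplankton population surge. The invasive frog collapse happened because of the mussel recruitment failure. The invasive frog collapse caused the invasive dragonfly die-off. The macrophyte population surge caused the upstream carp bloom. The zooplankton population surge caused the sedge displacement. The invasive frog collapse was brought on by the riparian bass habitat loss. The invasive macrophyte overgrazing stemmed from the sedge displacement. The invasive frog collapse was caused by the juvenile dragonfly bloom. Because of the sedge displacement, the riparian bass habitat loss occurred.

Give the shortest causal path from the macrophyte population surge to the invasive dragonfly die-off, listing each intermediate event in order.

the macrophyte population surge → the benthic trout range expansion
the benthic trout range expansion → the benthic carp overgrazing
the benthic carp overgrazing → the sedge displacement
the sedge displacement → the riparian bass habitat loss
the riparian bass habitat loss → the invasive frog collapse
the invasive frog collapse → the invasive dragonfly die-off
Length: 6 steps.

the macrophyte population surge → the benthic trout range expansion → the benthic carp overgrazing → the sedge displacement → the riparian bass habitat loss → the invasive frog collapse → the invasive dragonfly die-off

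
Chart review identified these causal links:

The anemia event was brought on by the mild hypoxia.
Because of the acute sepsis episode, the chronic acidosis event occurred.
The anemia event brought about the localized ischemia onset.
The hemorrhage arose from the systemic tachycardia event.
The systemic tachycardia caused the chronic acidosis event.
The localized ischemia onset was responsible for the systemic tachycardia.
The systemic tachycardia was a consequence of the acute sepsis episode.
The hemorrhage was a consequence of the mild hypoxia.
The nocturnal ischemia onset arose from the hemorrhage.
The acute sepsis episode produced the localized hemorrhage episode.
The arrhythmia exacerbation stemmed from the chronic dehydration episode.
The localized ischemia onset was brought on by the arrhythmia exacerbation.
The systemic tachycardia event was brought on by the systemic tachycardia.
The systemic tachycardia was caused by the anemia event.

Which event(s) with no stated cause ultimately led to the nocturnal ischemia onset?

the acute sepsis episode, the chronic dehydration episode, the mild hypoxia

Tracing upstream from the nocturnal ischemia onset: the nocturnal ischemia onset ← the hemorrhage ← the mild hypoxia.
A separate upstream branch: the nocturnal ischemia onset ← the hemorrhage ← the systemic tachycardia event ← the systemic tachycardia ← the localized ischemia onset ← the arrhythmia exacerbation ← the chronic dehydration episode.
A separate upstream branch: the nocturnal ischemia onset ← the hemorrhage ← the systemic tachycardia event ← the systemic tachycardia ← the acute sepsis episode.
Each of those chain origins has no stated cause.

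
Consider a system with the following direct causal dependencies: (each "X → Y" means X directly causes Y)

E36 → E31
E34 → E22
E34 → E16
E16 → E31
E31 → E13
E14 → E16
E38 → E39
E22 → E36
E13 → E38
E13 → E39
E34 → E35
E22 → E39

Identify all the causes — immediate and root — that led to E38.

Immediate cause of E38: E13.
Further upstream: E34, E22, E36, E16, E31, E14.

E13, E14, E16, E22, E31, E34, E36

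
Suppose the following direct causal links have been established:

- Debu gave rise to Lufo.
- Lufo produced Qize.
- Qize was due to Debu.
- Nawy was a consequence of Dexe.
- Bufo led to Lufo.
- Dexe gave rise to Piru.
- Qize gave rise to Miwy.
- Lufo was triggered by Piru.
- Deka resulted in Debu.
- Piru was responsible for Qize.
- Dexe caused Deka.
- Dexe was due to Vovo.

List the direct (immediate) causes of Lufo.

Bufo, Debu, Piru

Upstream contributors include Vovo, Dexe, Deka, but only Bufo, Debu, Piru feed directly into Lufo.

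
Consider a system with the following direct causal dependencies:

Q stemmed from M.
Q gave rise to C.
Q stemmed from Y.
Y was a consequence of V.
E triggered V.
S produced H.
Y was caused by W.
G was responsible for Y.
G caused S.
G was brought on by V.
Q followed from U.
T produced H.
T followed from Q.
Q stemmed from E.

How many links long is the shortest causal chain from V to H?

Shortest chain: V → G → S → H.

3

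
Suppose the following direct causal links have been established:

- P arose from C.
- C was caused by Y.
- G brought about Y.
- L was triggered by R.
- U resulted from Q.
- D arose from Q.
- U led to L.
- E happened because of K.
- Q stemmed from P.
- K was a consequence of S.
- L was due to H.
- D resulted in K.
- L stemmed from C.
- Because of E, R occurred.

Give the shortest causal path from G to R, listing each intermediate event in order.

G → Y → C → P → Q → D → K → E → R

G → Y
Y → C
C → P
P → Q
Q → D
D → K
K → E
E → R
Length: 8 steps.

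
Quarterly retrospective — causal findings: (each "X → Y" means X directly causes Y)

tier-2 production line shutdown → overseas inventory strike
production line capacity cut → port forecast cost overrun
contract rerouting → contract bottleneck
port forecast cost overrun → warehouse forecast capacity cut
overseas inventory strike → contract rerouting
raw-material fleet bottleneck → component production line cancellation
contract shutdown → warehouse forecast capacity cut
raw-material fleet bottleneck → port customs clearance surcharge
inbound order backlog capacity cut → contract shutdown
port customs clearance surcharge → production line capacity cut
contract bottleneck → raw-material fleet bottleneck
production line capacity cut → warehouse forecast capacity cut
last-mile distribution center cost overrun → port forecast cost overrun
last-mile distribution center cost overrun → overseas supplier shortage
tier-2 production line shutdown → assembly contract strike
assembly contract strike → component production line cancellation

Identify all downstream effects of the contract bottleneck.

the component production line cancellation, the port customs clearance surcharge, the port forecast cost overrun, the production line capacity cut, the raw-material fleet bottleneck, the warehouse forecast capacity cut

Direct effects: the raw-material fleet bottleneck.
2 steps out: the component production line cancellation, the port customs clearance surcharge.
3 steps out: the production line capacity cut.
4 steps out: the port forecast cost overrun, the warehouse forecast capacity cut.
Not reachable from it: the tier-2 production line shutdown, the assembly contract strike, the overseas inventory strike, the contract rerouting, the last-mile distribution center cost overrun, the overseas supplier shortage, the inbound order backlog capacity cut, the contract shutdown.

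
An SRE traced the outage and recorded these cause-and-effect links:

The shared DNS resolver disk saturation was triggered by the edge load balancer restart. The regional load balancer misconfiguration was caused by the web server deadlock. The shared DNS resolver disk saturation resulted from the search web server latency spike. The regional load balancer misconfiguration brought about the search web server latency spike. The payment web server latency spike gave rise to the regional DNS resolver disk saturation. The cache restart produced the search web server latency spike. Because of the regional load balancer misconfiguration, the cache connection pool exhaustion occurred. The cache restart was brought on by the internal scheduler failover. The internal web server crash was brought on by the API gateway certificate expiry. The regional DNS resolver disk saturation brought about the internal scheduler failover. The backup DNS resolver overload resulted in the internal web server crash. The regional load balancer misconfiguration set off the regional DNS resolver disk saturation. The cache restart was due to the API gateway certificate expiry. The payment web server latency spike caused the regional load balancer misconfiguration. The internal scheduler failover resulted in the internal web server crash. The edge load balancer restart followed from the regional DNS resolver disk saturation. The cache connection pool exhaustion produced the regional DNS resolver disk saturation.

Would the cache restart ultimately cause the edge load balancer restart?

The cache restart leads to the search web server latency spike, the shared DNS resolver disk saturation; the edge load balancer restart is not among them.

No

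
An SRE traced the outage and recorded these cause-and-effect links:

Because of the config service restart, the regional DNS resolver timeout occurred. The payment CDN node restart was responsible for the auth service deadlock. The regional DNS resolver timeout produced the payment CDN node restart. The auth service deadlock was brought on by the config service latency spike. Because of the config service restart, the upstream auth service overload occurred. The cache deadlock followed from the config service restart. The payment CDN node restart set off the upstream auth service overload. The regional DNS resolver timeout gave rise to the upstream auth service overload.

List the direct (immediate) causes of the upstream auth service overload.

the config service restart, the payment CDN node restart, the regional DNS resolver timeout → the upstream auth service overload with nothing further upstream stated.

the config service restart, the payment CDN node restart, the regional DNS resolver timeout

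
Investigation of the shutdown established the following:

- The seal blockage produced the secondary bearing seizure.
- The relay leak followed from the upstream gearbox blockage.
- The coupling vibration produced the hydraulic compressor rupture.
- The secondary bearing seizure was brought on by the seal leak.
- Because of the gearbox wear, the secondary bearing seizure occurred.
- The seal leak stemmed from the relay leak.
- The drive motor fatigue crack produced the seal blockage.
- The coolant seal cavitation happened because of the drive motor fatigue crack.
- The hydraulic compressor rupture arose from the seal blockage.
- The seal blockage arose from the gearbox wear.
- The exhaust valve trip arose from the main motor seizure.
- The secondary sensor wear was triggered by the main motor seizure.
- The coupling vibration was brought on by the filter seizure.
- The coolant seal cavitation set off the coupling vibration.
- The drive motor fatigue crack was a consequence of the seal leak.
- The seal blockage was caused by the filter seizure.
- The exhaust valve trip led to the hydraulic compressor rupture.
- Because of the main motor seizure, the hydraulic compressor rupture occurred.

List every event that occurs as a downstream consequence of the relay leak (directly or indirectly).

Direct effects: the seal leak.
2 steps out: the drive motor fatigue crack, the secondary bearing seizure.
3 steps out: the coolant seal cavitation, the seal blockage.
4 steps out: the coupling vibration, the hydraulic compressor rupture.
Not reachable from it: the main motor seizure, the upstream gearbox blockage, the secondary sensor wear, the filter seizure, the exhaust valve trip, the gearbox wear.

the coolant seal cavitation, the coupling vibration, the drive motor fatigue crack, the hydraulic compressor rupture, the seal blockage, the seal leak, the secondary bearing seizure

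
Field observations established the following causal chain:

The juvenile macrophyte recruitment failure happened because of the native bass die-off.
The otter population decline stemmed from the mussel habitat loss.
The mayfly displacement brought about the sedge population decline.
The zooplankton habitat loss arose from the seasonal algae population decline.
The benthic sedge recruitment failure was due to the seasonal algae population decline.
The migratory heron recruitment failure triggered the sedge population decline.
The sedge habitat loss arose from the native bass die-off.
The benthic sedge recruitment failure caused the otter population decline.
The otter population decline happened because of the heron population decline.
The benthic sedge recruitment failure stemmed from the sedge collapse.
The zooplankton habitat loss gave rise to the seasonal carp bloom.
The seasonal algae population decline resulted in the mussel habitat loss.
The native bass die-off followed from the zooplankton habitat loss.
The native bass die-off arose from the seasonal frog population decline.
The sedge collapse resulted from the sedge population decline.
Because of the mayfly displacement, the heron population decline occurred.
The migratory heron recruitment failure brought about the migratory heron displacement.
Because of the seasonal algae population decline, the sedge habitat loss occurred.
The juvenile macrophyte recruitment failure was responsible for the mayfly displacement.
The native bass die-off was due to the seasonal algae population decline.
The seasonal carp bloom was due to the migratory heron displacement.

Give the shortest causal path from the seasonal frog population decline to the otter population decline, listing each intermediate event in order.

the seasonal frog population decline → the native bass die-off
the native bass die-off → the juvenile macrophyte recruitment failure
the juvenile macrophyte recruitment failure → the mayfly displacement
the mayfly displacement → the heron population decline
the heron population decline → the otter population decline
Length: 5 steps.

the seasonal frog population decline → the native bass die-off → the juvenile macrophyte recruitment failure → the mayfly displacement → the heron population decline → the otter population decline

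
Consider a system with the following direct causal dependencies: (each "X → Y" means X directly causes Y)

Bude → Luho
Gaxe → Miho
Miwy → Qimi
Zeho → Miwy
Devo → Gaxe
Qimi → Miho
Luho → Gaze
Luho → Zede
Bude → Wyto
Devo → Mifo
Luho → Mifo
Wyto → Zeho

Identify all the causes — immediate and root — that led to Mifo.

Immediate causes of Mifo: Luho, Devo.
Further upstream: Bude.

Bude, Devo, Luho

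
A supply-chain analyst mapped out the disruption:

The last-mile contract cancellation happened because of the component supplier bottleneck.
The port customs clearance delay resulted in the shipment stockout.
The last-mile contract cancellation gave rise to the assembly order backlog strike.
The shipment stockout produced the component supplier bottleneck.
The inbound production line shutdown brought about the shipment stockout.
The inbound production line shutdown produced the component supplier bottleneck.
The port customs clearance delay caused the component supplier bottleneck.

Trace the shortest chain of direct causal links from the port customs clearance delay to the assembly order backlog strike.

the port customs clearance delay → the component supplier bottleneck
the component supplier bottleneck → the last-mile contract cancellation
the last-mile contract cancellation → the assembly order backlog strike
Length: 3 steps.

the port customs clearance delay → the component supplier bottleneck → the last-mile contract cancellation → the assembly order backlog strike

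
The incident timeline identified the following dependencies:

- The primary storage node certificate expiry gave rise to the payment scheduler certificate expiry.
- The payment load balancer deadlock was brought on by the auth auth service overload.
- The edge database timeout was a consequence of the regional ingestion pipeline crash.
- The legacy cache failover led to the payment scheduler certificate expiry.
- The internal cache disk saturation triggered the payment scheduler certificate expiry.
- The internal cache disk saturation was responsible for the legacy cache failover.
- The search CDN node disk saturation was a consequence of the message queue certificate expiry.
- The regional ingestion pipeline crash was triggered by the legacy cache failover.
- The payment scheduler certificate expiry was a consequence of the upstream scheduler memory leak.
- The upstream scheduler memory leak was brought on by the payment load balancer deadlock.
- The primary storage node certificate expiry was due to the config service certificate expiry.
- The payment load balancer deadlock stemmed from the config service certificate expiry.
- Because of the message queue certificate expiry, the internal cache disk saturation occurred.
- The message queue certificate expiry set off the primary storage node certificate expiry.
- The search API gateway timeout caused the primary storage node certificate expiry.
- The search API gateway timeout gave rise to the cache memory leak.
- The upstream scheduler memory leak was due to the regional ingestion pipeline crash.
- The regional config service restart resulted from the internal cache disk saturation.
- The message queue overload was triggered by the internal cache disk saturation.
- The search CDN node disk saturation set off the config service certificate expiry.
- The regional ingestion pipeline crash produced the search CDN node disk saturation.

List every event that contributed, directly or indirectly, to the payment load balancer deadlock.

Immediate causes of the payment load balancer deadlock: the auth auth service overload, the config service certificate expiry.
Further upstream: the message queue certificate expiry, the internal cache disk saturation, the legacy cache failover, the regional ingestion pipeline crash, the search CDN node disk saturation.

the auth auth service overload, the config service certificate expiry, the internal cache disk saturation, the legacy cache failover, the message queue certificate expiry, the regional ingestion pipeline crash, the search CDN node disk saturation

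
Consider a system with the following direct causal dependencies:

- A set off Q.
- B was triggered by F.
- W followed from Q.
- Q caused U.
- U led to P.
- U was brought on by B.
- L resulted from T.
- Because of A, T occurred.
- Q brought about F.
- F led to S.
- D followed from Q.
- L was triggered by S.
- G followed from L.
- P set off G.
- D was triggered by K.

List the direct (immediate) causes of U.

B, Q

Upstream contributors include A, F, but only B, Q feed directly into U.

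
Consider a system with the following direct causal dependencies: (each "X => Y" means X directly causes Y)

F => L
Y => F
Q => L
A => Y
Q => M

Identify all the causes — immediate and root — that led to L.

Immediate causes of L: Q, F.
Further upstream: A, Y.

A, F, Q, Y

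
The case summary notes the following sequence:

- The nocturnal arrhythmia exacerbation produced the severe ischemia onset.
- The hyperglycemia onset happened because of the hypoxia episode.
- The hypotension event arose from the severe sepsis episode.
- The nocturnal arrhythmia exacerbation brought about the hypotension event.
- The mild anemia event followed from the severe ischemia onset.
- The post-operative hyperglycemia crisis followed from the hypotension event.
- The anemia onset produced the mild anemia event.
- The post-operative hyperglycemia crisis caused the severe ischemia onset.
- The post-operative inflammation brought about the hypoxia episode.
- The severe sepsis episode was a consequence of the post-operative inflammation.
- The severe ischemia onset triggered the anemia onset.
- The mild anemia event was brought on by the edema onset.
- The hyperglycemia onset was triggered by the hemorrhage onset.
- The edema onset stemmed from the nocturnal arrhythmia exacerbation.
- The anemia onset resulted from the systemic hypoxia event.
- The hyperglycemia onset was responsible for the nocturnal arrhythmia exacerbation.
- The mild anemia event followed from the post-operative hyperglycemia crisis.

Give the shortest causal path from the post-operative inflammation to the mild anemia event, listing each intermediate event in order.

the post-operative inflammation → the severe sepsis episode → the hypotension event → the post-operative hyperglycemia crisis → the mild anemia event

the post-operative inflammation → the severe sepsis episode
the severe sepsis episode → the hypotension event
the hypotension event → the post-operative hyperglycemia crisis
the post-operative hyperglycemia crisis → the mild anemia event
Length: 4 steps.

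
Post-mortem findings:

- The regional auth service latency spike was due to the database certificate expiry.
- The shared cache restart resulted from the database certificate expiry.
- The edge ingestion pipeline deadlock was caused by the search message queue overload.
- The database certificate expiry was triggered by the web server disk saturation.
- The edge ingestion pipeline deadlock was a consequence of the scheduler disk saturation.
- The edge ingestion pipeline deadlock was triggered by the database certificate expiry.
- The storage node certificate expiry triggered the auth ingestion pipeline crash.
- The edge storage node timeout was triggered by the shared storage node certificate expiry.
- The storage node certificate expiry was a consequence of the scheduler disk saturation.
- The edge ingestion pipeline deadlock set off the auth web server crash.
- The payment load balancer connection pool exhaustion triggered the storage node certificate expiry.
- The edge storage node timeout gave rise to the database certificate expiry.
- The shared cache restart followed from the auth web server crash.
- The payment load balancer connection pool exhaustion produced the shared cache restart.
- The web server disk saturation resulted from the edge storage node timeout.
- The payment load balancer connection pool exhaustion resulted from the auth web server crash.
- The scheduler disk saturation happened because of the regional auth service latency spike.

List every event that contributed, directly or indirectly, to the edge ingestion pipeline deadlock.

Immediate causes of the edge ingestion pipeline deadlock: the database certificate expiry, the scheduler disk saturation, the search message queue overload.
Further upstream: the shared storage node certificate expiry, the edge storage node timeout, the web server disk saturation, the regional auth service latency spike.

the database certificate expiry, the edge storage node timeout, the regional auth service latency spike, the scheduler disk saturation, the search message queue overload, the shared storage node certificate expiry, the web server disk saturation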